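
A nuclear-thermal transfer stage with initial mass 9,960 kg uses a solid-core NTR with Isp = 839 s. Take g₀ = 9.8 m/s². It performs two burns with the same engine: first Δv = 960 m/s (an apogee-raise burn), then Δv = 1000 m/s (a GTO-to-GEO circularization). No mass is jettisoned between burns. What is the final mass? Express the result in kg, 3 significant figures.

final mass ≈ 7850 kg

v_e = Isp · g₀ = 839 × 9.8 = 8222.2 m/s.
After the first burn: m = 9960 × exp(−960/8222.2) = 9960 × 0.88980 = 8,862.41 kg.
After the second burn: m = 8,862.41 × exp(−1000/8222.2) = 8,862.41 × 0.88548 = 7,847.49 kg.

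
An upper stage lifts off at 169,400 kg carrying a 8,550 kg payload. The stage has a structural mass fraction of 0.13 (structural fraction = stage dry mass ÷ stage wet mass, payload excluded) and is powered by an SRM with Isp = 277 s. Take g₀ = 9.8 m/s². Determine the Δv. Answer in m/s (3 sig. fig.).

Stage wet mass = m₀ − payload = 169,400 − 8,550 = 160,850 kg.
Stage dry mass = ε × stage wet mass = 0.13 × 160,850 = 20,910.5 kg.
Burnout mass m_f = stage dry + payload = 20,910.5 + 8,550 = 29,460.5 kg.
v_e = Isp · g₀ = 277 × 9.8 = 2714.6 m/s.
Δv = v_e · ln(169,400/29,460.5) = 2714.6 × ln(5.75) = 2714.6 × 1.7492 ≈ 4748 m/s.

Δv ≈ 4750 m/s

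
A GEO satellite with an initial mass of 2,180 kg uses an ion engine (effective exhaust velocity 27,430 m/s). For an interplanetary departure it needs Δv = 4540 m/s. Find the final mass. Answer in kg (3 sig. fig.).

Rocket equation: m₀/m_f = exp(Δv / v_e) = exp(4540 / 27430.0) = exp(0.1655) = 1.1800.
m_f = m₀ / 1.1800 = 2,180 / 1.1800 = 1,847.46 kg.

final mass ≈ 1850 kg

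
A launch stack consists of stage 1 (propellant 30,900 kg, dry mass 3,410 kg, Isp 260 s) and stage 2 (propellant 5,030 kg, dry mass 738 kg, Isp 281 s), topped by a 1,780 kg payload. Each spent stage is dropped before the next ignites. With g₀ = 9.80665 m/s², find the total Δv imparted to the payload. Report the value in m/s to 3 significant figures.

Ignition mass of stage 1 = 30,900+3,410 + 5,030+738 + 1,780 = 41,858 kg.
Stage 1: m₀ = 41,858 kg, m_f = 41,858 − 30,900 = 10,958 kg; Δv = 260×9.80665×ln(3.82) = 2549.7×1.3402 ≈ 3417 m/s.
Stage 2: m₀ = 7,548 kg, m_f = 7,548 − 5,030 = 2,518 kg; Δv = 281×9.80665×ln(2.998) = 2755.7×1.0978 ≈ 3025 m/s.
Total Δv = 3417 + 3025 = 6442 m/s.

Δv ≈ 6440 m/s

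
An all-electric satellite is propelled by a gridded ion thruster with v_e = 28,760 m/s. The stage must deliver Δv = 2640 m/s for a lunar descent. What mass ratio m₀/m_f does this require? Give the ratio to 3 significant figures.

mass ratio ≈ 1.10

From the ideal rocket equation, m₀/m_f = exp(Δv / v_e) = exp(2640 / 28760.0) = exp(0.0918) = 1.0961.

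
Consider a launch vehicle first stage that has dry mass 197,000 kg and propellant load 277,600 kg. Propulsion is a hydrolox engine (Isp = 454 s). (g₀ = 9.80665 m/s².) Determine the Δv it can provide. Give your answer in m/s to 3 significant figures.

v_e = Isp · g₀ = 454 × 9.80665 = 4452.2 m/s.
m₀ = m_dry + m_prop = 197,000 + 277,600 = 474,600 kg.
By the Tsiolkovsky rocket equation, Δv = v_e · ln(m₀/m_f) = 4452.2 × ln(2.409) = 4452.2 × 0.8793 ≈ 3914.7 m/s.

Δv ≈ 3910 m/s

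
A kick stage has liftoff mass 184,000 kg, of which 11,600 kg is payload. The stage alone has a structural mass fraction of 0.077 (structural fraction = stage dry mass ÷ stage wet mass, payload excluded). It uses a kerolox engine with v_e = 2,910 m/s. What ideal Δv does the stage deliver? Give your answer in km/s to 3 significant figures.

Stage wet mass = m₀ − payload = 184,000 − 11,600 = 172,400 kg.
Stage dry mass = ε × stage wet mass = 0.077 × 172,400 = 13,274.8 kg.
Burnout mass m_f = stage dry + payload = 13,274.8 + 11,600 = 24,874.8 kg.
Δv = v_e · ln(184,000/24,874.8) = 2910.0 × ln(7.397) = 2910.0 × 2.0011 ≈ 5823 m/s.

Δv ≈ 5.82 km/s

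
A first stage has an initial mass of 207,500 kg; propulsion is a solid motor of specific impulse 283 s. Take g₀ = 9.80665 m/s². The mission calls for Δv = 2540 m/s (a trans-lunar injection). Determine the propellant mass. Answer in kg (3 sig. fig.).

propellant mass ≈ 124000 kg

v_e = Isp · g₀ = 283 × 9.80665 = 2775.3 m/s.
From the ideal rocket equation, m₀/m_f = exp(Δv / v_e) = exp(2540 / 2775.3) = exp(0.9152) = 2.4973.
m_f = 207,500 / 2.4973 = 83,089.7 kg, so propellant = m₀ − m_f = 207,500 − 83,089.7 = 124,410.3 kg.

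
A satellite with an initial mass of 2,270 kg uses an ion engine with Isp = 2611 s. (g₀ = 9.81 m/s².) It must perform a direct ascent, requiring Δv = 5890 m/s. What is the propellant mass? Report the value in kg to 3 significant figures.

propellant mass ≈ 466 kg

v_e = Isp · g₀ = 2611 × 9.81 = 25613.9 m/s.
m₀/m_f = exp(Δv / v_e) = exp(5890 / 25613.9) = exp(0.2300) = 1.2585.
m_f = 2,270 / 1.2585 = 1,803.73 kg, so propellant = m₀ − m_f = 2,270 − 1,803.73 = 466.27 kg.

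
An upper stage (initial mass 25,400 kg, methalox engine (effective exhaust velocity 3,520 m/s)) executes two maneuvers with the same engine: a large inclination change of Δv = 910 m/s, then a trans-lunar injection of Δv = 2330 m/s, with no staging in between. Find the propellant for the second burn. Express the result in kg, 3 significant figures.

After the first burn: m = 25400 × exp(−910/3520.0) = 25400 × 0.77219 = 19,613.6 kg.
After the second burn: m = 19,613.6 × exp(−2330/3520.0) = 19,613.6 × 0.51585 = 10,117.7 kg.
Second-burn propellant = 19,613.6 − 10,117.7 = 9,495.9 kg.

propellant for the second burn ≈ 9500 kg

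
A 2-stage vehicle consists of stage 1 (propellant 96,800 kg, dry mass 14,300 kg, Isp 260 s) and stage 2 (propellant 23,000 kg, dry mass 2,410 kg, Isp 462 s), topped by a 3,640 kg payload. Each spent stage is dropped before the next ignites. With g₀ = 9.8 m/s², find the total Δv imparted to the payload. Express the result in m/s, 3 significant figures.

Δv ≈ 10100 m/s

Ignition mass of stage 1 = 96,800+14,300 + 23,000+2,410 + 3,640 = 140,150 kg.
Stage 1: m₀ = 140,150 kg, m_f = 140,150 − 96,800 = 43,350 kg; Δv = 260×9.8×ln(3.233) = 2548.0×1.1734 ≈ 2990 m/s.
Stage 2: m₀ = 29,050 kg, m_f = 29,050 − 23,000 = 6,050 kg; Δv = 462×9.8×ln(4.802) = 4527.6×1.5690 ≈ 7104 m/s.
Total Δv = 2990 + 7104 = 10094 m/s.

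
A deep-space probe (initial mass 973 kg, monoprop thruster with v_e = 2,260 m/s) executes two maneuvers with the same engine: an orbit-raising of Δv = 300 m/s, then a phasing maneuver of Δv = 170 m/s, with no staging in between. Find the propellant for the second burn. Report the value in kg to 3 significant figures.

propellant for the second burn ≈ 61.7 kg

After the first burn: m = 973 × exp(−300/2260.0) = 973 × 0.87569 = 852.046 kg.
After the second burn: m = 852.046 × exp(−170/2260.0) = 852.046 × 0.92754 = 790.307 kg.
Second-burn propellant = 852.046 − 790.307 = 61.739 kg.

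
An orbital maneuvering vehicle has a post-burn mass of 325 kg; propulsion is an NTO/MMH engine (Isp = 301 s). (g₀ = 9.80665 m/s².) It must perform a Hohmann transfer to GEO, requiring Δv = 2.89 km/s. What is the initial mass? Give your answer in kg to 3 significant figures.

v_e = Isp · g₀ = 301 × 9.80665 = 2951.8 m/s.
m₀/m_f = exp(Δv / v_e) = exp(2890 / 2951.8) = exp(0.9791) = 2.6620.
m₀ = m_f × 2.6620 = 325 × 2.6620 = 865.15 kg.

initial mass ≈ 865 kg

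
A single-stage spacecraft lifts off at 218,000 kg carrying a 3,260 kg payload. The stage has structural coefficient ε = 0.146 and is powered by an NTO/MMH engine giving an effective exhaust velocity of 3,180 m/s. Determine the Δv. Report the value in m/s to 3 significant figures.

Stage wet mass = m₀ − payload = 218,000 − 3,260 = 214,740 kg.
Stage dry mass = ε × stage wet mass = 0.146 × 214,740 = 31,352 kg.
Burnout mass m_f = stage dry + payload = 31,352 + 3,260 = 34,612 kg.
By the Tsiolkovsky rocket equation, Δv = v_e · ln(218,000/34,612) = 3180.0 × ln(6.298) = 3180.0 × 1.8403 ≈ 5852 m/s.

Δv ≈ 5850 m/s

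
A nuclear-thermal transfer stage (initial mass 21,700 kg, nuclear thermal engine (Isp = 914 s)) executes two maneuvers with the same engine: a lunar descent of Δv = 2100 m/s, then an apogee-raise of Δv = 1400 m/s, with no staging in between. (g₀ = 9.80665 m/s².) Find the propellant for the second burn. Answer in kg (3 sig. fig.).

v_e = Isp · g₀ = 914 × 9.80665 = 8963.3 m/s.
After the first burn: m = 21700 × exp(−2100/8963.3) = 21700 × 0.79113 = 17,167.5 kg.
After the second burn: m = 17,167.5 × exp(−1400/8963.3) = 17,167.5 × 0.85539 = 14,684.9 kg.
Second-burn propellant = 17,167.5 − 14,684.9 = 2,482.6 kg.

propellant for the second burn ≈ 2480 kg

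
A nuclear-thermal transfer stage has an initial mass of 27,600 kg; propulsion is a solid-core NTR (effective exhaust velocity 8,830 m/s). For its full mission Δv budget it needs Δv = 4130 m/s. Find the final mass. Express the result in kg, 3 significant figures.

final mass ≈ 17300 kg

m₀/m_f = exp(Δv / v_e) = exp(4130 / 8830.0) = exp(0.4677) = 1.5964.
m_f = m₀ / 1.5964 = 27,600 / 1.5964 = 17,288.9 kg.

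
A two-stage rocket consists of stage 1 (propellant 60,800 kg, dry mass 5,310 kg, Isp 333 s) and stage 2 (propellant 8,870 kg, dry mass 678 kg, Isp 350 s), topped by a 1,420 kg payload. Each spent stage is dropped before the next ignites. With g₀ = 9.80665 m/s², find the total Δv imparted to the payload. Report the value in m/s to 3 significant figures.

Δv ≈ 10800 m/s

Ignition mass of stage 1 = 60,800+5,310 + 8,870+678 + 1,420 = 77,078 kg.
Stage 1: m₀ = 77,078 kg, m_f = 77,078 − 60,800 = 16,278 kg; Δv = 333×9.80665×ln(4.735) = 3265.6×1.5550 ≈ 5078 m/s.
Stage 2: m₀ = 10,968 kg, m_f = 10,968 − 8,870 = 2,098 kg; Δv = 350×9.80665×ln(5.228) = 3432.3×1.6540 ≈ 5677 m/s.
Total Δv = 5078 + 5677 = 10755 m/s.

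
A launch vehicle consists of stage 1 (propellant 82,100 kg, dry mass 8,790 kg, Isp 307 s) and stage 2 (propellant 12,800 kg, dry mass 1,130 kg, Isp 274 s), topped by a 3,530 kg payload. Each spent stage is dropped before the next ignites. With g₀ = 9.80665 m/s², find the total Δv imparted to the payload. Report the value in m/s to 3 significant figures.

Δv ≈ 7820 m/s

Ignition mass of stage 1 = 82,100+8,790 + 12,800+1,130 + 3,530 = 108,350 kg.
Stage 1: m₀ = 108,350 kg, m_f = 108,350 − 82,100 = 26,250 kg; Δv = 307×9.80665×ln(4.128) = 3010.6×1.4177 ≈ 4268 m/s.
Stage 2: m₀ = 17,460 kg, m_f = 17,460 − 12,800 = 4,660 kg; Δv = 274×9.80665×ln(3.747) = 2687.0×1.3209 ≈ 3549 m/s.
Total Δv = 4268 + 3549 = 7817 m/s.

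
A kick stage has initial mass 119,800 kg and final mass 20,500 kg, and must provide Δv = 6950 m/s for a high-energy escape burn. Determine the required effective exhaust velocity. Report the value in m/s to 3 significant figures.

v_e ≈ 3940 m/s

ln(m₀/m_f) = ln(119800/20500) = ln(5.844) = 1.7654.
By the Tsiolkovsky rocket equation, v_e = Δv / ln(m₀/m_f) = 6950 / 1.7654 = 3936.8 m/s.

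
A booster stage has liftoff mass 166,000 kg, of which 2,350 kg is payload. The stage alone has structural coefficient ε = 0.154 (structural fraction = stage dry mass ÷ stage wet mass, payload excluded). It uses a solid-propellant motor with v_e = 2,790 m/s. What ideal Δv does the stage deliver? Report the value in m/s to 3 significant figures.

Δv ≈ 5010 m/s

Stage wet mass = m₀ − payload = 166,000 − 2,350 = 163,650 kg.
Stage dry mass = ε × stage wet mass = 0.154 × 163,650 = 25,202.1 kg.
Burnout mass m_f = stage dry + payload = 25,202.1 + 2,350 = 27,552.1 kg.
Using Δv = v_e ln(m₀/m_f): Δv = v_e · ln(166,000/27,552.1) = 2790.0 × ln(6.025) = 2790.0 × 1.7959 ≈ 5011 m/s.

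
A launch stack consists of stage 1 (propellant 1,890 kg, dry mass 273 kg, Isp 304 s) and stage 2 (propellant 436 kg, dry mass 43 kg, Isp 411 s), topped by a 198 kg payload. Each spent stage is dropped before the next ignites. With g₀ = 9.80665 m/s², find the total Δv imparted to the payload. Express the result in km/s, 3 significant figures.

Δv ≈ 7.43 km/s

Ignition mass of stage 1 = 1,890+273 + 436+43 + 198 = 2,840 kg.
Stage 1: m₀ = 2,840 kg, m_f = 2,840 − 1,890 = 950 kg; Δv = 304×9.80665×ln(2.989) = 2981.2×1.0951 ≈ 3265 m/s.
Stage 2: m₀ = 677 kg, m_f = 677 − 436 = 241 kg; Δv = 411×9.80665×ln(2.809) = 4030.5×1.0329 ≈ 4163 m/s.
Total Δv = 3265 + 4163 = 7428 m/s.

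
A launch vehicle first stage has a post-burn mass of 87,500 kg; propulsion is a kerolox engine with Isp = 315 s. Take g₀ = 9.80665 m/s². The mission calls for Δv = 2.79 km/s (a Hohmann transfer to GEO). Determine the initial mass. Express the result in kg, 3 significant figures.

initial mass ≈ 216000 kg

v_e = Isp · g₀ = 315 × 9.80665 = 3089.1 m/s.
Using Δv = v_e ln(m₀/m_f): m₀/m_f = exp(Δv / v_e) = exp(2790 / 3089.1) = exp(0.9032) = 2.4674.
m₀ = m_f × 2.4674 = 87,500 × 2.4674 = 215,898 kg.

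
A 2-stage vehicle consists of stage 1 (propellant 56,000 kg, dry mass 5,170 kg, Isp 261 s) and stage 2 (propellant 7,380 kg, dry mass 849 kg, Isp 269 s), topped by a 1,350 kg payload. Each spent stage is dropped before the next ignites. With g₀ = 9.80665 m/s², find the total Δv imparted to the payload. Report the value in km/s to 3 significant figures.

Δv ≈ 7.90 km/s

Ignition mass of stage 1 = 56,000+5,170 + 7,380+849 + 1,350 = 70,749 kg.
Stage 1: m₀ = 70,749 kg, m_f = 70,749 − 56,000 = 14,749 kg; Δv = 261×9.80665×ln(4.797) = 2559.5×1.5680 ≈ 4013 m/s.
Stage 2: m₀ = 9,579 kg, m_f = 9,579 − 7,380 = 2,199 kg; Δv = 269×9.80665×ln(4.356) = 2638.0×1.4716 ≈ 3882 m/s.
Total Δv = 4013 + 3882 = 7895 m/s.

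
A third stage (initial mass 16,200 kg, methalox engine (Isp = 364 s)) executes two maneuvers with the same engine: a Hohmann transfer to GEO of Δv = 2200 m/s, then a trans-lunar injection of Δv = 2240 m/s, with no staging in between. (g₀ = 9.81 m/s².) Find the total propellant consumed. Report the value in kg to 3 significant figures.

total propellant consumed ≈ 11500 kg

v_e = Isp · g₀ = 364 × 9.81 = 3570.8 m/s.
After the first burn: m = 16200 × exp(−2200/3570.8) = 16200 × 0.54005 = 8,748.81 kg.
After the second burn: m = 8,748.81 × exp(−2240/3570.8) = 8,748.81 × 0.53403 = 4,672.13 kg.
Total propellant = m₀ − m_final = 16200 − 4,672.13 = 11,527.87 kg.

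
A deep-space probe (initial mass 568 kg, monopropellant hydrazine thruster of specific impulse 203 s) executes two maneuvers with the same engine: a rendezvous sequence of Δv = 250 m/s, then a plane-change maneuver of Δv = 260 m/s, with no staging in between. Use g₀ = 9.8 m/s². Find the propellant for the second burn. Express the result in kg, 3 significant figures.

v_e = Isp · g₀ = 203 × 9.8 = 1989.4 m/s.
After the first burn: m = 568 × exp(−250/1989.4) = 568 × 0.88191 = 500.925 kg.
After the second burn: m = 500.925 × exp(−260/1989.4) = 500.925 × 0.87749 = 439.557 kg.
Second-burn propellant = 500.925 − 439.557 = 61.368 kg.

propellant for the second burn ≈ 61.4 kg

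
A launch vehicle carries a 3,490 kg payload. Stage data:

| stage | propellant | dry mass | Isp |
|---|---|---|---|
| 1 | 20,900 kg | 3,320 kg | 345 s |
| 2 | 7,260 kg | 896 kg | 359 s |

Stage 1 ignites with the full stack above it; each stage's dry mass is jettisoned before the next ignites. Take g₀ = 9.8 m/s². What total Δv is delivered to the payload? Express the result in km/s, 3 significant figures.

Δv ≈ 6.39 km/s

Ignition mass of stage 1 = 20,900+3,320 + 7,260+896 + 3,490 = 35,866 kg.
Stage 1: m₀ = 35,866 kg, m_f = 35,866 − 20,900 = 14,966 kg; Δv = 345×9.8×ln(2.396) = 3381.0×0.8740 ≈ 2955 m/s.
Stage 2: m₀ = 11,646 kg, m_f = 11,646 − 7,260 = 4,386 kg; Δv = 359×9.8×ln(2.655) = 3518.2×0.9765 ≈ 3436 m/s.
Total Δv = 2955 + 3436 = 6391 m/s.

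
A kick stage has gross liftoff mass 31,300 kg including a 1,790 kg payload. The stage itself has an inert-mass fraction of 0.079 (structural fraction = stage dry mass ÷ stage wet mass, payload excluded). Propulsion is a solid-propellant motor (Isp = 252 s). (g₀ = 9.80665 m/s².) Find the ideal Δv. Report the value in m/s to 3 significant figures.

Stage wet mass = m₀ − payload = 31,300 − 1,790 = 29,510 kg.
Stage dry mass = ε × stage wet mass = 0.079 × 29,510 = 2,331.29 kg.
Burnout mass m_f = stage dry + payload = 2,331.29 + 1,790 = 4,121.29 kg.
v_e = Isp · g₀ = 252 × 9.80665 = 2471.3 m/s.
Δv = v_e · ln(31,300/4,121.29) = 2471.3 × ln(7.595) = 2471.3 × 2.0275 ≈ 5010 m/s.

Δv ≈ 5010 m/s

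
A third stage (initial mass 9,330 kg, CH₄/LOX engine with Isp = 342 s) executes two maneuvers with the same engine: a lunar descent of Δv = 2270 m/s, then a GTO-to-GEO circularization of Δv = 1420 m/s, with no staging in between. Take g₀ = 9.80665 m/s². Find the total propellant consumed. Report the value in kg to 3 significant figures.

v_e = Isp · g₀ = 342 × 9.80665 = 3353.9 m/s.
After the first burn: m = 9330 × exp(−2270/3353.9) = 9330 × 0.50823 = 4,741.79 kg.
After the second burn: m = 4,741.79 × exp(−1420/3353.9) = 4,741.79 × 0.65482 = 3,105.02 kg.
Total propellant = m₀ − m_final = 9330 − 3,105.02 = 6,224.98 kg.

total propellant consumed ≈ 6220 kg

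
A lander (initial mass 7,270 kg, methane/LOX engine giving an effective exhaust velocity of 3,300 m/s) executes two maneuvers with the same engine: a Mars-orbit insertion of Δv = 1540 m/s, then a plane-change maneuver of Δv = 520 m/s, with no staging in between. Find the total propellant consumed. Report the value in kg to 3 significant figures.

After the first burn: m = 7270 × exp(−1540/3300.0) = 7270 × 0.62709 = 4,558.94 kg.
After the second burn: m = 4,558.94 × exp(−520/3300.0) = 4,558.94 × 0.85421 = 3,894.29 kg.
Total propellant = m₀ − m_final = 7270 − 3,894.29 = 3,375.71 kg.

total propellant consumed ≈ 3380 kg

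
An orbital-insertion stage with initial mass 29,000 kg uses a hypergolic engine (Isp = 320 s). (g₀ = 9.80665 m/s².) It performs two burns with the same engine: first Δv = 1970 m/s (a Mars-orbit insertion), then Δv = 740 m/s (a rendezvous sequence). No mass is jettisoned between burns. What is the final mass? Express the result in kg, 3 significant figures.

v_e = Isp · g₀ = 320 × 9.80665 = 3138.1 m/s.
After the first burn: m = 29000 × exp(−1970/3138.1) = 29000 × 0.53378 = 15,479.6 kg.
After the second burn: m = 15,479.6 × exp(−740/3138.1) = 15,479.6 × 0.78993 = 12,227.8 kg.

final mass ≈ 12200 kg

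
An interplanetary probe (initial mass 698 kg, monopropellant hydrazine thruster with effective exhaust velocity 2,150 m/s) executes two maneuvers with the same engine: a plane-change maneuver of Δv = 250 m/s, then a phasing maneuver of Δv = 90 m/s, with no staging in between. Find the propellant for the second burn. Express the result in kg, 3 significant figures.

After the first burn: m = 698 × exp(−250/2150.0) = 698 × 0.89023 = 621.381 kg.
After the second burn: m = 621.381 × exp(−90/2150.0) = 621.381 × 0.95900 = 595.904 kg.
Second-burn propellant = 621.381 − 595.904 = 25.477 kg.

propellant for the second burn ≈ 25.5 kg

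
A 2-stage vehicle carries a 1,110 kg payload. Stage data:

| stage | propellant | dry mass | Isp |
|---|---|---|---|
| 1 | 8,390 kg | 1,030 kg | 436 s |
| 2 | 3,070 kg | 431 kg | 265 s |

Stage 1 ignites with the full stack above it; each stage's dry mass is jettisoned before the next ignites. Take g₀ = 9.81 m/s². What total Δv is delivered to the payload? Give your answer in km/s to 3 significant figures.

Δv ≈ 6.75 km/s

Ignition mass of stage 1 = 8,390+1,030 + 3,070+431 + 1,110 = 14,031 kg.
Stage 1: m₀ = 14,031 kg, m_f = 14,031 − 8,390 = 5,641 kg; Δv = 436×9.81×ln(2.487) = 4277.2×0.9112 ≈ 3897 m/s.
Stage 2: m₀ = 4,611 kg, m_f = 4,611 − 3,070 = 1,541 kg; Δv = 265×9.81×ln(2.992) = 2599.7×1.0960 ≈ 2849 m/s.
Total Δv = 3897 + 2849 = 6746 m/s.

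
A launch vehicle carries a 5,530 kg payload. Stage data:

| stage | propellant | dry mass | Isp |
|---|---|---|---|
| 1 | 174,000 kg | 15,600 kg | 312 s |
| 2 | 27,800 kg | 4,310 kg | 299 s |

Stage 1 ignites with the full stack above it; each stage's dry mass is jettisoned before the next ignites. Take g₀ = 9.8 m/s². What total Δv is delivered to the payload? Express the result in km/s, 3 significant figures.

Δv ≈ 8.37 km/s

Ignition mass of stage 1 = 174,000+15,600 + 27,800+4,310 + 5,530 = 227,240 kg.
Stage 1: m₀ = 227,240 kg, m_f = 227,240 − 174,000 = 53,240 kg; Δv = 312×9.8×ln(4.268) = 3057.6×1.4512 ≈ 4437 m/s.
Stage 2: m₀ = 37,640 kg, m_f = 37,640 − 27,800 = 9,840 kg; Δv = 299×9.8×ln(3.825) = 2930.2×1.3416 ≈ 3931 m/s.
Total Δv = 4437 + 3931 = 8368 m/s.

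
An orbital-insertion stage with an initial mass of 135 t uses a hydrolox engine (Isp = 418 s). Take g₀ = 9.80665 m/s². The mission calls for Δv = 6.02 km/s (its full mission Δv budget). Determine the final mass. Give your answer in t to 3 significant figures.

v_e = Isp · g₀ = 418 × 9.80665 = 4099.2 m/s.
Using Δv = v_e ln(m₀/m_f): m₀/m_f = exp(Δv / v_e) = exp(6020 / 4099.2) = exp(1.4686) = 4.3431.
m_f = m₀ / 4.3431 = 135 / 4.3431 = 31.0838 t.

final mass ≈ 31.1 t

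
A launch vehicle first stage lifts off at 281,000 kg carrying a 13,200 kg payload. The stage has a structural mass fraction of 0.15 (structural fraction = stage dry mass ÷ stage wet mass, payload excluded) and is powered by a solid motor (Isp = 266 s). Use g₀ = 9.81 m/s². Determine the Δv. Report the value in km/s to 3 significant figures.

Δv ≈ 4.33 km/s

Stage wet mass = m₀ − payload = 281,000 − 13,200 = 267,800 kg.
Stage dry mass = ε × stage wet mass = 0.15 × 267,800 = 40,170 kg.
Burnout mass m_f = stage dry + payload = 40,170 + 13,200 = 53,370 kg.
v_e = Isp · g₀ = 266 × 9.81 = 2609.5 m/s.
Rocket equation: Δv = v_e · ln(281,000/53,370) = 2609.5 × ln(5.265) = 2609.5 × 1.6611 ≈ 4335 m/s.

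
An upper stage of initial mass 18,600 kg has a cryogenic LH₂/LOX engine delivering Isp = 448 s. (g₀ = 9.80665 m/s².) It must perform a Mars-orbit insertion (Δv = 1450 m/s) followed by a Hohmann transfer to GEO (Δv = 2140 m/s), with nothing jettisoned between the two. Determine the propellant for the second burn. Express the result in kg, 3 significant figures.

propellant for the second burn ≈ 5160 kg

v_e = Isp · g₀ = 448 × 9.80665 = 4393.4 m/s.
After the first burn: m = 18600 × exp(−1450/4393.4) = 18600 × 0.71889 = 13,371.4 kg.
After the second burn: m = 13,371.4 × exp(−2140/4393.4) = 13,371.4 × 0.61441 = 8,215.52 kg.
Second-burn propellant = 13,371.4 − 8,215.52 = 5,155.88 kg.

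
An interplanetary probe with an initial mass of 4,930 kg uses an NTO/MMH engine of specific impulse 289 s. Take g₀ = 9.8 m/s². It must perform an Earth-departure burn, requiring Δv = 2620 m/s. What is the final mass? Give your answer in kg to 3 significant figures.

final mass ≈ 1950 kg

v_e = Isp · g₀ = 289 × 9.8 = 2832.2 m/s.
By the Tsiolkovsky rocket equation, m₀/m_f = exp(Δv / v_e) = exp(2620 / 2832.2) = exp(0.9251) = 2.5221.
m_f = m₀ / 2.5221 = 4,930 / 2.5221 = 1,954.72 kg.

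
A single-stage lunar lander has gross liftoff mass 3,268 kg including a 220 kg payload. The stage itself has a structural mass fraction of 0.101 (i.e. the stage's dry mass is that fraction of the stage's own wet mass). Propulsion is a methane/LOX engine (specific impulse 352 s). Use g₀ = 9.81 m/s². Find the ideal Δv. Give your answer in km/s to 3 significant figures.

Stage wet mass = m₀ − payload = 3,268 − 220 = 3,048 kg.
Stage dry mass = ε × stage wet mass = 0.101 × 3,048 = 307.848 kg.
Burnout mass m_f = stage dry + payload = 307.848 + 220 = 527.848 kg.
v_e = Isp · g₀ = 352 × 9.81 = 3453.1 m/s.
Rocket equation: Δv = v_e · ln(3,268/527.848) = 3453.1 × ln(6.191) = 3453.1 × 1.8231 ≈ 6295 m/s.

Δv ≈ 6.30 km/s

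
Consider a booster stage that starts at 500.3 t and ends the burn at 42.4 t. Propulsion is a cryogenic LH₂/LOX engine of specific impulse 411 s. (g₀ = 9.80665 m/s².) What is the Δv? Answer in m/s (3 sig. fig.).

v_e = Isp · g₀ = 411 × 9.80665 = 4030.5 m/s.
By the Tsiolkovsky rocket equation, Δv = v_e · ln(m₀/m_f) = 4030.5 × ln(11.8) = 4030.5 × 2.4681 ≈ 9947.6 m/s.

Δv ≈ 9950 m/s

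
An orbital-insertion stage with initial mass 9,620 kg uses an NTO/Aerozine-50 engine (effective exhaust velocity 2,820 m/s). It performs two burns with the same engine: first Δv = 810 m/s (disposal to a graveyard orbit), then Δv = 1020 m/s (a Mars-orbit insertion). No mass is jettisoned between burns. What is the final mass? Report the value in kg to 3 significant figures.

After the first burn: m = 9620 × exp(−810/2820.0) = 9620 × 0.75034 = 7,218.27 kg.
After the second burn: m = 7,218.27 × exp(−1020/2820.0) = 7,218.27 × 0.69649 = 5,027.45 kg.

final mass ≈ 5030 kg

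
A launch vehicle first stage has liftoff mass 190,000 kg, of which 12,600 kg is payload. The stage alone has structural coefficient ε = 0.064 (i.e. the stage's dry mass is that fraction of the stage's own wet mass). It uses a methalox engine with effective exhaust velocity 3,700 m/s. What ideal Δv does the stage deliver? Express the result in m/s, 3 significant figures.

Δv ≈ 7660 m/s

Stage wet mass = m₀ − payload = 190,000 − 12,600 = 177,400 kg.
Stage dry mass = ε × stage wet mass = 0.064 × 177,400 = 11,353.6 kg.
Burnout mass m_f = stage dry + payload = 11,353.6 + 12,600 = 23,953.6 kg.
Δv = v_e · ln(190,000/23,953.6) = 3700.0 × ln(7.932) = 3700.0 × 2.0709 ≈ 7662 m/s.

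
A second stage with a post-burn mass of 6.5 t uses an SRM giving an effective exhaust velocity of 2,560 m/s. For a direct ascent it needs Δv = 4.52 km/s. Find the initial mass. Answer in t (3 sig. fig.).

m₀/m_f = exp(Δv / v_e) = exp(4520 / 2560.0) = exp(1.7656) = 5.8452.
m₀ = m_f × 5.8452 = 6.5 × 5.8452 = 37.9938 t.

initial mass ≈ 38.0 t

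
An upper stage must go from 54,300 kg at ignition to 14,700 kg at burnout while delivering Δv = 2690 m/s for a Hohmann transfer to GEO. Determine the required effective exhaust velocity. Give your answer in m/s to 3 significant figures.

ln(m₀/m_f) = ln(54300/14700) = ln(3.694) = 1.3067.
Rocket equation: v_e = Δv / ln(m₀/m_f) = 2690 / 1.3067 = 2058.7 m/s.

v_e ≈ 2060 m/s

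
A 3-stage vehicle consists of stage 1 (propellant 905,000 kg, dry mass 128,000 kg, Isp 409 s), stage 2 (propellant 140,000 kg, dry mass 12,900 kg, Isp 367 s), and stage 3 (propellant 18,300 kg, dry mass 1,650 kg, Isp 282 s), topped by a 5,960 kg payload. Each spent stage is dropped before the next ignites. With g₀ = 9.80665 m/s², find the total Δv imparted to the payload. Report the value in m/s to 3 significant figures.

Ignition mass of stage 1 = 905,000+128,000 + 140,000+12,900 + 18,300+1,650 + 5,960 = 1,211,810 kg.
Stage 1: m₀ = 1,211,810 kg, m_f = 1,211,810 − 905,000 = 306,810 kg; Δv = 409×9.80665×ln(3.95) = 4010.9×1.3736 ≈ 5510 m/s.
Stage 2: m₀ = 178,810 kg, m_f = 178,810 − 140,000 = 38,810 kg; Δv = 367×9.80665×ln(4.607) = 3599.0×1.5276 ≈ 5498 m/s.
Stage 3: m₀ = 25,910 kg, m_f = 25,910 − 18,300 = 7,610 kg; Δv = 282×9.80665×ln(3.405) = 2765.5×1.2252 ≈ 3388 m/s.
Total Δv = 5510 + 5498 + 3388 = 14396 m/s.

Δv ≈ 14400 m/s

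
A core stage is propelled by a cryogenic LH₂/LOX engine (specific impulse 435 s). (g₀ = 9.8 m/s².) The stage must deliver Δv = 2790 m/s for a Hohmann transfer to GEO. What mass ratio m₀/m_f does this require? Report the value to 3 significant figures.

v_e = Isp · g₀ = 435 × 9.8 = 4263.0 m/s.
m₀/m_f = exp(Δv / v_e) = exp(2790 / 4263.0) = exp(0.6545) = 1.9241.

mass ratio ≈ 1.92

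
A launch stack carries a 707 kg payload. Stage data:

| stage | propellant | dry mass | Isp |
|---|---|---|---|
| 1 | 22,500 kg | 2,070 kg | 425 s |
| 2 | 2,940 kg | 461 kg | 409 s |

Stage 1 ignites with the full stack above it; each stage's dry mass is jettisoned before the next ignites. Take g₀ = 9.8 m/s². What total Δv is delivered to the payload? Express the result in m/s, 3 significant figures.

Δv ≈ 11400 m/s

Ignition mass of stage 1 = 22,500+2,070 + 2,940+461 + 707 = 28,678 kg.
Stage 1: m₀ = 28,678 kg, m_f = 28,678 − 22,500 = 6,178 kg; Δv = 425×9.8×ln(4.642) = 4165.0×1.5351 ≈ 6394 m/s.
Stage 2: m₀ = 4,108 kg, m_f = 4,108 − 2,940 = 1,168 kg; Δv = 409×9.8×ln(3.517) = 4008.2×1.2576 ≈ 5041 m/s.
Total Δv = 6394 + 5041 = 11435 m/s.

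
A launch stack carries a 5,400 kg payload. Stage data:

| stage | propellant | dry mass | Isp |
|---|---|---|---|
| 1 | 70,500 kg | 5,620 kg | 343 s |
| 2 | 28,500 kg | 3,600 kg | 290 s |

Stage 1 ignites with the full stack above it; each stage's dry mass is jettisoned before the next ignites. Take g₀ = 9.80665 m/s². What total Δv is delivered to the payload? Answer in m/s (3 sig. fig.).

Ignition mass of stage 1 = 70,500+5,620 + 28,500+3,600 + 5,400 = 113,620 kg.
Stage 1: m₀ = 113,620 kg, m_f = 113,620 − 70,500 = 43,120 kg; Δv = 343×9.80665×ln(2.635) = 3363.7×0.9689 ≈ 3259 m/s.
Stage 2: m₀ = 37,500 kg, m_f = 37,500 − 28,500 = 9,000 kg; Δv = 290×9.80665×ln(4.167) = 2843.9×1.4271 ≈ 4059 m/s.
Total Δv = 3259 + 4059 = 7318 m/s.

Δv ≈ 7320 m/s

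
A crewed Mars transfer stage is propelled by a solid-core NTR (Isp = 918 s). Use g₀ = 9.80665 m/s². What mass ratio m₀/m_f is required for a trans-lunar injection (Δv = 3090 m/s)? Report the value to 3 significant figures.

v_e = Isp · g₀ = 918 × 9.80665 = 9002.5 m/s.
m₀/m_f = exp(Δv / v_e) = exp(3090 / 9002.5) = exp(0.3432) = 1.4095.

mass ratio ≈ 1.41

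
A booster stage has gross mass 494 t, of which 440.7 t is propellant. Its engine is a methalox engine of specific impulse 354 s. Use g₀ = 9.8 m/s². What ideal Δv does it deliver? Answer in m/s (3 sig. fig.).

Δv ≈ 7720 m/s

v_e = Isp · g₀ = 354 × 9.8 = 3469.2 m/s.
m_f = m₀ − m_prop = 494 − 440.7 = 53.3 t.
Using Δv = v_e ln(m₀/m_f): Δv = v_e · ln(m₀/m_f) = 3469.2 × ln(9.268) = 3469.2 × 2.2266 ≈ 7724.5 m/s.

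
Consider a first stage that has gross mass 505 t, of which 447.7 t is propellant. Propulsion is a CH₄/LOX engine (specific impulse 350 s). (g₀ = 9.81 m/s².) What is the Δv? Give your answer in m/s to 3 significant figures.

Δv ≈ 7470 m/s

v_e = Isp · g₀ = 350 × 9.81 = 3433.5 m/s.
m_f = m₀ − m_prop = 505 − 447.7 = 57.3 t.
By the Tsiolkovsky rocket equation, Δv = v_e · ln(m₀/m_f) = 3433.5 × ln(8.813) = 3433.5 × 2.1763 ≈ 7472.2 m/s.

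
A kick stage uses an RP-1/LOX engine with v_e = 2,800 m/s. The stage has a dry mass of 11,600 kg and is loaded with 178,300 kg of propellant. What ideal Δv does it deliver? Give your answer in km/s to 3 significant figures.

m₀ = m_dry + m_prop = 11,600 + 178,300 = 189,900 kg.
From the ideal rocket equation, Δv = v_e · ln(m₀/m_f) = 2800.0 × ln(16.37) = 2800.0 × 2.7955 ≈ 7827.4 m/s.

Δv ≈ 7.83 km/s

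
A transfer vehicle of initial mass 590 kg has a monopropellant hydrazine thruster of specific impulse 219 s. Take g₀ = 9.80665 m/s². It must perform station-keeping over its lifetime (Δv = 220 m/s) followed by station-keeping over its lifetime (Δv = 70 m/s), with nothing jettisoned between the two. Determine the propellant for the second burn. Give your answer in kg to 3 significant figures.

v_e = Isp · g₀ = 219 × 9.80665 = 2147.7 m/s.
After the first burn: m = 590 × exp(−220/2147.7) = 590 × 0.90263 = 532.552 kg.
After the second burn: m = 532.552 × exp(−70/2147.7) = 532.552 × 0.96793 = 515.473 kg.
Second-burn propellant = 532.552 − 515.473 = 17.079 kg.

propellant for the second burn ≈ 17.1 kg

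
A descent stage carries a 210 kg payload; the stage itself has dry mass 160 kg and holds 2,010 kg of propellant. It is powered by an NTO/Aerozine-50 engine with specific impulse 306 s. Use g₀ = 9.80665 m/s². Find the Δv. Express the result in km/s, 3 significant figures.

Δv ≈ 5.59 km/s

v_e = Isp · g₀ = 306 × 9.80665 = 3000.8 m/s.
m₀ = payload + dry + propellant = 210 + 160 + 2,010 = 2,380 kg.
m_f = payload + dry = 210 + 160 = 370 kg.
Δv = v_e · ln(m₀/m_f) = 3000.8 × ln(6.432) = 3000.8 × 1.8614 ≈ 5585.6 m/s.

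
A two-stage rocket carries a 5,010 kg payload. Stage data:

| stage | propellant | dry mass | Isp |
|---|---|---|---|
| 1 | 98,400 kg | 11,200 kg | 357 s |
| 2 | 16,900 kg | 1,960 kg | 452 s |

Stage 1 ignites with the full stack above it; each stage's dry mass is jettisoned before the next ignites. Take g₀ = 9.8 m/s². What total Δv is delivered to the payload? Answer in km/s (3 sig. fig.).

Δv ≈ 10.1 km/s

Ignition mass of stage 1 = 98,400+11,200 + 16,900+1,960 + 5,010 = 133,470 kg.
Stage 1: m₀ = 133,470 kg, m_f = 133,470 − 98,400 = 35,070 kg; Δv = 357×9.8×ln(3.806) = 3498.6×1.3365 ≈ 4676 m/s.
Stage 2: m₀ = 23,870 kg, m_f = 23,870 − 16,900 = 6,970 kg; Δv = 452×9.8×ln(3.425) = 4429.6×1.2310 ≈ 5453 m/s.
Total Δv = 4676 + 5453 = 10129 m/s.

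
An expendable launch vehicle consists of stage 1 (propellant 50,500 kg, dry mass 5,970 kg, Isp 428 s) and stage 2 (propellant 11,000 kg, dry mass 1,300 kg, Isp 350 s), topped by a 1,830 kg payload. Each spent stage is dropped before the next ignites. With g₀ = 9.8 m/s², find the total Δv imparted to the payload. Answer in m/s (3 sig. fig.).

Ignition mass of stage 1 = 50,500+5,970 + 11,000+1,300 + 1,830 = 70,600 kg.
Stage 1: m₀ = 70,600 kg, m_f = 70,600 − 50,500 = 20,100 kg; Δv = 428×9.8×ln(3.512) = 4194.4×1.2563 ≈ 5269 m/s.
Stage 2: m₀ = 14,130 kg, m_f = 14,130 − 11,000 = 3,130 kg; Δv = 350×9.8×ln(4.514) = 3430.0×1.5073 ≈ 5170 m/s.
Total Δv = 5269 + 5170 = 10439 m/s.

Δv ≈ 10400 m/s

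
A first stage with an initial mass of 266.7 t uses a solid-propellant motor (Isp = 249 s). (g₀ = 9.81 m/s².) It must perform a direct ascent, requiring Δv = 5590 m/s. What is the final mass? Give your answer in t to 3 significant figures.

v_e = Isp · g₀ = 249 × 9.81 = 2442.7 m/s.
m₀/m_f = exp(Δv / v_e) = exp(5590 / 2442.7) = exp(2.2885) = 9.8597.
m_f = m₀ / 9.8597 = 266.7 / 9.8597 = 27.0495 t.

final mass ≈ 27.0 t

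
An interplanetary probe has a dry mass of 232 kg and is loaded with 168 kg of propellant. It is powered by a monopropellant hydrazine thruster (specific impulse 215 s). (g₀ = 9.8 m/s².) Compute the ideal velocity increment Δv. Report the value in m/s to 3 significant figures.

Δv ≈ 1150 m/s

v_e = Isp · g₀ = 215 × 9.8 = 2107.0 m/s.
m₀ = m_dry + m_prop = 232 + 168 = 400 kg.
Δv = v_e · ln(m₀/m_f) = 2107.0 × ln(1.724) = 2107.0 × 0.5447 ≈ 1147.7 m/s.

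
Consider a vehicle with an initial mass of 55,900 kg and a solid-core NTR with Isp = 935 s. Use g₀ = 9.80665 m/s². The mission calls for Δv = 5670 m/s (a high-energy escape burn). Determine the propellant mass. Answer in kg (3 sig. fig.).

propellant mass ≈ 25800 kg

v_e = Isp · g₀ = 935 × 9.80665 = 9169.2 m/s.
m₀/m_f = exp(Δv / v_e) = exp(5670 / 9169.2) = exp(0.6184) = 1.8559.
m_f = 55,900 / 1.8559 = 30,120.2 kg, so propellant = m₀ − m_f = 55,900 − 30,120.2 = 25,779.8 kg.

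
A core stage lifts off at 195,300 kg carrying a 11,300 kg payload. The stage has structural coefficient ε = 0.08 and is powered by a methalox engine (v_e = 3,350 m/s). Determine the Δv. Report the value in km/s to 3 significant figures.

Stage wet mass = m₀ − payload = 195,300 − 11,300 = 184,000 kg.
Stage dry mass = ε × stage wet mass = 0.08 × 184,000 = 14,720 kg.
Burnout mass m_f = stage dry + payload = 14,720 + 11,300 = 26,020 kg.
Δv = v_e · ln(195,300/26,020) = 3350.0 × ln(7.506) = 3350.0 × 2.0157 ≈ 6752 m/s.

Δv ≈ 6.75 km/s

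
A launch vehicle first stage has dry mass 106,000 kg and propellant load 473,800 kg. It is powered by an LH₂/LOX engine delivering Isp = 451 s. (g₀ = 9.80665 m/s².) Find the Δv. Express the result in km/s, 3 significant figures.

Δv ≈ 7.52 km/s

v_e = Isp · g₀ = 451 × 9.80665 = 4422.8 m/s.
m₀ = m_dry + m_prop = 106,000 + 473,800 = 579,800 kg.
Using Δv = v_e ln(m₀/m_f): Δv = v_e · ln(m₀/m_f) = 4422.8 × ln(5.47) = 4422.8 × 1.6992 ≈ 7515.4 m/s.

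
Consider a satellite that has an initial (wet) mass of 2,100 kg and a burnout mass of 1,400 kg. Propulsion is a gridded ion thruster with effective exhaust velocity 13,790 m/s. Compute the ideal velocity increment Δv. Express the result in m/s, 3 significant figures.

Δv ≈ 5590 m/s

Δv = v_e · ln(m₀/m_f) = 13790.0 × ln(1.5) = 13790.0 × 0.4055 ≈ 5591.4 m/s.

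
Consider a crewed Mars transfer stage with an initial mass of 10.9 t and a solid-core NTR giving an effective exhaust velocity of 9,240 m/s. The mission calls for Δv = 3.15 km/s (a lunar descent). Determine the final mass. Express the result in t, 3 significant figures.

m₀/m_f = exp(Δv / v_e) = exp(3150 / 9240.0) = exp(0.3409) = 1.4062.
m_f = m₀ / 1.4062 = 10.9 / 1.4062 = 7.75139 t.

final mass ≈ 7.75 t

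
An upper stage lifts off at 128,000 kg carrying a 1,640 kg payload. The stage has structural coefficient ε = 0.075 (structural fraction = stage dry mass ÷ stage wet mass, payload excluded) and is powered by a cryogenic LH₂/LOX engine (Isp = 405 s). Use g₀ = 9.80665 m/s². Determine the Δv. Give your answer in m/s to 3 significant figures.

Stage wet mass = m₀ − payload = 128,000 − 1,640 = 126,360 kg.
Stage dry mass = ε × stage wet mass = 0.075 × 126,360 = 9,477 kg.
Burnout mass m_f = stage dry + payload = 9,477 + 1,640 = 11,117 kg.
v_e = Isp · g₀ = 405 × 9.80665 = 3971.7 m/s.
Using Δv = v_e ln(m₀/m_f): Δv = v_e · ln(128,000/11,117) = 3971.7 × ln(11.51) = 3971.7 × 2.4436 ≈ 9705 m/s.

Δv ≈ 9710 m/s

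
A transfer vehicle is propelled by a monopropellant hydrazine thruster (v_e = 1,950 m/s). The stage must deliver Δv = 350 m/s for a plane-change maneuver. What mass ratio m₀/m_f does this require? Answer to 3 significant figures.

mass ratio ≈ 1.20

m₀/m_f = exp(Δv / v_e) = exp(350 / 1950.0) = exp(0.1795) = 1.1966.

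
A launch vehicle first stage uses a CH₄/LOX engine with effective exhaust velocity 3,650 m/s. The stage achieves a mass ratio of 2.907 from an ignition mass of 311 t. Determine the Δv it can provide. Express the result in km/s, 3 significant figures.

Rocket equation: Δv = v_e · ln(2.907) = 3650.0 × 1.0671 ≈ 3895.0 m/s.

Δv ≈ 3.89 km/s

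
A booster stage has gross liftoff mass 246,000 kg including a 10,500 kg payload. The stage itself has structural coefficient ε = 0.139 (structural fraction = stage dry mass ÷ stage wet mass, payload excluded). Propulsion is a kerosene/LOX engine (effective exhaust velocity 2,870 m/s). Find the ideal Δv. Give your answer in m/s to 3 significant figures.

Δv ≈ 4990 m/s

Stage wet mass = m₀ − payload = 246,000 − 10,500 = 235,500 kg.
Stage dry mass = ε × stage wet mass = 0.139 × 235,500 = 32,734.5 kg.
Burnout mass m_f = stage dry + payload = 32,734.5 + 10,500 = 43,234.5 kg.
Δv = v_e · ln(246,000/43,234.5) = 2870.0 × ln(5.69) = 2870.0 × 1.7387 ≈ 4990 m/s.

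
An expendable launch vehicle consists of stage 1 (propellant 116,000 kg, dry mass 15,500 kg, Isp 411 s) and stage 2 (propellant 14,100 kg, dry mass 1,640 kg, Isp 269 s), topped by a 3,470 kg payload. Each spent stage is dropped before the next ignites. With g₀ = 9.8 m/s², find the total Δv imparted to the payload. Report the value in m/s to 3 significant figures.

Δv ≈ 9410 m/s

Ignition mass of stage 1 = 116,000+15,500 + 14,100+1,640 + 3,470 = 150,710 kg.
Stage 1: m₀ = 150,710 kg, m_f = 150,710 − 116,000 = 34,710 kg; Δv = 411×9.8×ln(4.342) = 4027.8×1.4683 ≈ 5914 m/s.
Stage 2: m₀ = 19,210 kg, m_f = 19,210 − 14,100 = 5,110 kg; Δv = 269×9.8×ln(3.759) = 2636.2×1.3242 ≈ 3491 m/s.
Total Δv = 5914 + 3491 = 9405 m/s.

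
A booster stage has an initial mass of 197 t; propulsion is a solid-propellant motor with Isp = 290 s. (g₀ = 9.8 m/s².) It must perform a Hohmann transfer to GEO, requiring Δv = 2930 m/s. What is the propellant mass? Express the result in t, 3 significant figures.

propellant mass ≈ 127 t

v_e = Isp · g₀ = 290 × 9.8 = 2842.0 m/s.
m₀/m_f = exp(Δv / v_e) = exp(2930 / 2842.0) = exp(1.0310) = 2.8038.
m_f = 197 / 2.8038 = 70.2618 t, so propellant = m₀ − m_f = 197 − 70.2618 = 126.7382 t.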